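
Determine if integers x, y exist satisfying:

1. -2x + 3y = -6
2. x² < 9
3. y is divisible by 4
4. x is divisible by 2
No

A contradictory subset is {-2x + 3y = -6, y is divisible by 4, x is divisible by 2}. No integer assignment can satisfy these jointly:

  - -2x + 3y = -6: is a linear equation tying the variables together
  - y is divisible by 4: restricts y to multiples of 4
  - x is divisible by 2: restricts x to multiples of 2

Modular obstruction: writing x = 2x' and writing y = 4y', every remaining term of the linear equation is divisible by 4, so the left side is ≡ 0 (mod 4); but the right side -6 ≡ 2 (mod 4). No integers can satisfy it.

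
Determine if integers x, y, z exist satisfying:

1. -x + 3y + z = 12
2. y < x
Yes

Take x = 0, y = -1, z = 15. Substituting into each constraint:
  (1) 0 + 3(-1) + 15 = 12 ✓
  (2) -1 < 0 ✓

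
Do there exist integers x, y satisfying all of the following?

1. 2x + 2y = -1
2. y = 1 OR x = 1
No

Even the single constraint (2x + 2y = -1) is infeasible over the integers.

  - 2x + 2y = -1: every term on the left is divisible by 2, so the LHS ≡ 0 (mod 2), but the RHS -1 is not — no integer solution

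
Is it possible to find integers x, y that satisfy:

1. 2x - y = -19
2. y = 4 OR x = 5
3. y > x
Yes

Take x = 5, y = 29. Substituting into each constraint:
  (1) 2(5) + (-29) = -19 ✓
  (2) x = 5, target 5 ✓ (second branch holds)
  (3) 29 > 5 ✓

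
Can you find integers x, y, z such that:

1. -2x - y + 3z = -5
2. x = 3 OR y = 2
Yes

Take x = 3, y = 2, z = 1. Substituting into each constraint:
  (1) -2(3) + (-2) + 3(1) = -5 ✓
  (2) x = 3, target 3 ✓ (first branch holds)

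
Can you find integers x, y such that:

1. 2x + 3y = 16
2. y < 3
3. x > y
Yes

Take x = 5, y = 2. Substituting into each constraint:
  (1) 2(5) + 3(2) = 16 ✓
  (2) 2 < 3 ✓
  (3) 5 > 2 ✓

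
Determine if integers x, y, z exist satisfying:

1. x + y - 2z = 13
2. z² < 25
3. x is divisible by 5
Yes

Take x = 0, y = 13, z = 0. Substituting into each constraint:
  (1) 0 + 13 - 2(0) = 13 ✓
  (2) z² = (0)² = 0, and 0 < 25 ✓
  (3) 0 = 5 × 0, remainder 0 ✓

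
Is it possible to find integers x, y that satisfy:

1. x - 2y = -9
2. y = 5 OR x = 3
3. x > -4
Yes

Take x = 1, y = 5. Substituting into each constraint:
  (1) 1 - 2(5) = -9 ✓
  (2) y = 5, target 5 ✓ (first branch holds)
  (3) 1 > -4 ✓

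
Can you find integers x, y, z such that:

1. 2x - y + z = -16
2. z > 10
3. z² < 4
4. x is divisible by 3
No

A contradictory subset is {z > 10, z² < 4}. No integer assignment can satisfy these jointly:

  - z > 10: bounds one variable relative to a constant
  - z² < 4: restricts z to |z| ≤ 1

Direct contradiction: the bounds on z require z ≥ 11 and z ≤ 1 simultaneously, which is empty.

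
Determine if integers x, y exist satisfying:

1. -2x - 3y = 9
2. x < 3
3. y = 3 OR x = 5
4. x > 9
No

A contradictory subset is {x < 3, x > 9}. No integer assignment can satisfy these jointly:

  - x < 3: bounds one variable relative to a constant
  - x > 9: bounds one variable relative to a constant

Direct contradiction: the bounds on x require x ≥ 10 and x ≤ 2 simultaneously, which is empty.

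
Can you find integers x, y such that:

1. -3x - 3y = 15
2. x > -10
Yes

Take x = -5, y = 0. Substituting into each constraint:
  (1) -3(-5) - 3(0) = 15 ✓
  (2) -5 > -10 ✓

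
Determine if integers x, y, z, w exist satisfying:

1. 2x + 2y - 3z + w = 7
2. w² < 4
Yes

Take x = 5, y = 0, z = 1, w = 0. Substituting into each constraint:
  (1) 2(5) + 2(0) - 3(1) + 0 = 7 ✓
  (2) w² = (0)² = 0, and 0 < 4 ✓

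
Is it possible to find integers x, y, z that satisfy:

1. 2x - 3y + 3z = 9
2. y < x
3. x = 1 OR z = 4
Yes

Take x = 6, y = 5, z = 4. Substituting into each constraint:
  (1) 2(6) - 3(5) + 3(4) = 9 ✓
  (2) 5 < 6 ✓
  (3) z = 4, target 4 ✓ (second branch holds)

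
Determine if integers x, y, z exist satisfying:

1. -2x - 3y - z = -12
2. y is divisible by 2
Yes

Take x = 6, y = 0, z = 0. Substituting into each constraint:
  (1) -2(6) - 3(0) + 0 = -12 ✓
  (2) 0 = 2 × 0, remainder 0 ✓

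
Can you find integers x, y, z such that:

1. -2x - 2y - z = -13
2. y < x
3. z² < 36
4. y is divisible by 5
Yes

Take x = 6, y = 0, z = 1. Substituting into each constraint:
  (1) -2(6) - 2(0) + (-1) = -13 ✓
  (2) 0 < 6 ✓
  (3) z² = (1)² = 1, and 1 < 36 ✓
  (4) 0 = 5 × 0, remainder 0 ✓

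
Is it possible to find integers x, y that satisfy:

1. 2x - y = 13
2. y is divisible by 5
Yes

Take x = 4, y = -5. Substituting into each constraint:
  (1) 2(4) + 5 = 13 ✓
  (2) -5 = 5 × -1, remainder 0 ✓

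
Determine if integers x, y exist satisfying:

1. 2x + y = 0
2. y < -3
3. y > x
No

The full constraint system is jointly infeasible over the integers. Each constraint and what it forces:

  - 2x + y = 0: is a linear equation tying the variables together
  - y < -3: bounds one variable relative to a constant
  - y > x: bounds one variable relative to another variable

Propagating the comparison: x < y and y ≤ -4 give x ≤ -5. Range argument: with x ∈ [−∞, -5], y ∈ [−∞, -4], the left side of the equation is at most -14, but the right side is 0 > -14. No integer solution exists.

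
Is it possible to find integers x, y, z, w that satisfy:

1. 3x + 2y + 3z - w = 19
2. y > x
Yes

Take x = -1, y = 0, z = 0, w = -22. Substituting into each constraint:
  (1) 3(-1) + 2(0) + 3(0) + 22 = 19 ✓
  (2) 0 > -1 ✓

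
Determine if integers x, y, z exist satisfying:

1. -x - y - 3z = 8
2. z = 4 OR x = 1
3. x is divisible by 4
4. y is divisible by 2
Yes

Take x = 0, y = -20, z = 4. Substituting into each constraint:
  (1) 0 + 20 - 3(4) = 8 ✓
  (2) z = 4, target 4 ✓ (first branch holds)
  (3) 0 = 4 × 0, remainder 0 ✓
  (4) -20 = 2 × -10, remainder 0 ✓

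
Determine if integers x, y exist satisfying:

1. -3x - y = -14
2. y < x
Yes

Take x = 4, y = 2. Substituting into each constraint:
  (1) -3(4) + (-2) = -14 ✓
  (2) 2 < 4 ✓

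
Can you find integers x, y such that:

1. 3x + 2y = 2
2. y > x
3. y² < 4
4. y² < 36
Yes

Take x = 0, y = 1. Substituting into each constraint:
  (1) 3(0) + 2(1) = 2 ✓
  (2) 1 > 0 ✓
  (3) y² = (1)² = 1, and 1 < 4 ✓
  (4) y² = (1)² = 1, and 1 < 36 ✓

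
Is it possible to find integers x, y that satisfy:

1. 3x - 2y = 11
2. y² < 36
Yes

Take x = 1, y = -4. Substituting into each constraint:
  (1) 3(1) - 2(-4) = 11 ✓
  (2) y² = (-4)² = 16, and 16 < 36 ✓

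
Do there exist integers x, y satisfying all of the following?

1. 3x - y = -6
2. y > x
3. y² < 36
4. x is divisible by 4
No

The full constraint system is jointly infeasible over the integers. Each constraint and what it forces:

  - 3x - y = -6: is a linear equation tying the variables together
  - y > x: bounds one variable relative to another variable
  - y² < 36: restricts y to |y| ≤ 5
  - x is divisible by 4: restricts x to multiples of 4

The bounds confine y to {-5, -4, -3, -2, -1, 0, 1, 2, 3, 4, 5}. For each value, substitute into the equation:
  • y = -5: the equation gives 3x = -11, so x would not be an integer.
  • y = -4: the equation gives 3x = -10, so x would not be an integer.
  • y = -3: the equation forces x = -3, but 4 does not divide -3.
  • y = -2: the equation gives 3x = -8, so x would not be an integer.
  • y = -1: the equation gives 3x = -7, so x would not be an integer.
  • y = 0: the equation forces x = -2, but 4 does not divide -2.
  • y = 1: the equation gives 3x = -5, so x would not be an integer.
  • y = 2: the equation gives 3x = -4, so x would not be an integer.
  • y = 3: the equation forces x = -1, but 4 does not divide -1.
  • y = 4: the equation gives 3x = -2, so x would not be an integer.
  • y = 5: the equation gives 3x = -1, so x would not be an integer.
Every case fails, so no integer solution exists.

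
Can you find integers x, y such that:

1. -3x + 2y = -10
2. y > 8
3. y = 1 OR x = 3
No

The full constraint system is jointly infeasible over the integers. Each constraint and what it forces:

  - -3x + 2y = -10: is a linear equation tying the variables together
  - y > 8: bounds one variable relative to a constant
  - y = 1 OR x = 3: forces a choice: either y = 1 or x = 3

Split on the disjunction (y = 1 OR x = 3):
  • If y = 1: this contradicts the bound y ≥ 9.
  • If x = 3: with x = 3, every remaining term of the linear equation is divisible by 2, so the left side is ≡ 0 (mod 2); but the right side -1 ≡ 1 (mod 2). No integers can satisfy it.
Both branches are infeasible, so the system has no integer solution.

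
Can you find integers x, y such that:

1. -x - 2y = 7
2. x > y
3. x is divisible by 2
No

A contradictory subset is {-x - 2y = 7, x is divisible by 2}. No integer assignment can satisfy these jointly:

  - -x - 2y = 7: is a linear equation tying the variables together
  - x is divisible by 2: restricts x to multiples of 2

Modular obstruction: writing x = 2x', every remaining term of the linear equation is divisible by 2, so the left side is ≡ 0 (mod 2); but the right side 7 ≡ 1 (mod 2). No integers can satisfy it.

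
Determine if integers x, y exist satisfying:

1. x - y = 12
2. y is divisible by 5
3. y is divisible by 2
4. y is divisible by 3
Yes

Take x = 12, y = 0. Substituting into each constraint:
  (1) 12 + 0 = 12 ✓
  (2) 0 = 5 × 0, remainder 0 ✓
  (3) 0 = 2 × 0, remainder 0 ✓
  (4) 0 = 3 × 0, remainder 0 ✓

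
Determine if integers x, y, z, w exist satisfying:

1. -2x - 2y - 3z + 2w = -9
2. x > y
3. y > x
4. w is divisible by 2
No

A contradictory subset is {x > y, y > x}. No integer assignment can satisfy these jointly:

  - x > y: bounds one variable relative to another variable
  - y > x: bounds one variable relative to another variable

Direct contradiction: x > y and y > x cannot both hold.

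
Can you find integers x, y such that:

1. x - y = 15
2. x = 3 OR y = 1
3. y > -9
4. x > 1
Yes

Take x = 16, y = 1. Substituting into each constraint:
  (1) 16 + (-1) = 15 ✓
  (2) y = 1, target 1 ✓ (second branch holds)
  (3) 1 > -9 ✓
  (4) 16 > 1 ✓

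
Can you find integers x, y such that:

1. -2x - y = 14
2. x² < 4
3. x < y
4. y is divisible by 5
No

A contradictory subset is {-2x - y = 14, x² < 4, x < y}. No integer assignment can satisfy these jointly:

  - -2x - y = 14: is a linear equation tying the variables together
  - x² < 4: restricts x to |x| ≤ 1
  - x < y: bounds one variable relative to another variable

Propagating the comparison: y > x and x ≥ -1 give y ≥ 0. Range argument: with x ∈ [-1, 1], y ∈ [0, ∞], the left side of the equation is at most 2, but the right side is 14 > 2. No integer solution exists.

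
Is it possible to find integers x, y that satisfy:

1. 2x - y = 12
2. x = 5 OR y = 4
Yes

Take x = 8, y = 4. Substituting into each constraint:
  (1) 2(8) + (-4) = 12 ✓
  (2) y = 4, target 4 ✓ (second branch holds)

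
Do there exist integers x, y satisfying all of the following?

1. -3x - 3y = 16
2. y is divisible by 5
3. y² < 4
No

Even the single constraint (-3x - 3y = 16) is infeasible over the integers.

  - -3x - 3y = 16: every term on the left is divisible by 3, so the LHS ≡ 0 (mod 3), but the RHS 16 is not — no integer solution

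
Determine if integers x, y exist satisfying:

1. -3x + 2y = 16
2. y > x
Yes

Take x = -14, y = -13. Substituting into each constraint:
  (1) -3(-14) + 2(-13) = 16 ✓
  (2) -13 > -14 ✓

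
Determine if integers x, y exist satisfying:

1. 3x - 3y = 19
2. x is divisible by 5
No

Even the single constraint (3x - 3y = 19) is infeasible over the integers.

  - 3x - 3y = 19: every term on the left is divisible by 3, so the LHS ≡ 0 (mod 3), but the RHS 19 is not — no integer solution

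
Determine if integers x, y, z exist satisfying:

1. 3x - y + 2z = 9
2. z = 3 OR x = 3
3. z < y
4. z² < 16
Yes

Take x = 3, y = 4, z = 2. Substituting into each constraint:
  (1) 3(3) + (-4) + 2(2) = 9 ✓
  (2) x = 3, target 3 ✓ (second branch holds)
  (3) 2 < 4 ✓
  (4) z² = (2)² = 4, and 4 < 16 ✓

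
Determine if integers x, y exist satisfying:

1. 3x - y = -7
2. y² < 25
Yes

Take x = -3, y = -2. Substituting into each constraint:
  (1) 3(-3) + 2 = -7 ✓
  (2) y² = (-2)² = 4, and 4 < 25 ✓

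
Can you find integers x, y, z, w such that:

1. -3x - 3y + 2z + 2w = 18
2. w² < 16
Yes

Take x = 0, y = -6, z = 0, w = 0. Substituting into each constraint:
  (1) -3(0) - 3(-6) + 2(0) + 2(0) = 18 ✓
  (2) w² = (0)² = 0, and 0 < 16 ✓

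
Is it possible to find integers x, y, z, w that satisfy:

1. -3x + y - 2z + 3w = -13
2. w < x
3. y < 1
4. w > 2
Yes

Take x = 4, y = -10, z = 0, w = 3. Substituting into each constraint:
  (1) -3(4) + (-10) - 2(0) + 3(3) = -13 ✓
  (2) 3 < 4 ✓
  (3) -10 < 1 ✓
  (4) 3 > 2 ✓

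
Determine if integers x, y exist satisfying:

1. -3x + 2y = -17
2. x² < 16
Yes

Take x = 1, y = -7. Substituting into each constraint:
  (1) -3(1) + 2(-7) = -17 ✓
  (2) x² = (1)² = 1, and 1 < 16 ✓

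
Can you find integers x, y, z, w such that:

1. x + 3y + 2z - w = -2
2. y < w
Yes

Take x = 1, y = 0, z = -1, w = 1. Substituting into each constraint:
  (1) 1 + 3(0) + 2(-1) + (-1) = -2 ✓
  (2) 0 < 1 ✓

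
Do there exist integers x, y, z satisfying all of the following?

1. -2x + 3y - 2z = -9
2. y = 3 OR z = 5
Yes

Take x = 0, y = 3, z = 9. Substituting into each constraint:
  (1) -2(0) + 3(3) - 2(9) = -9 ✓
  (2) y = 3, target 3 ✓ (first branch holds)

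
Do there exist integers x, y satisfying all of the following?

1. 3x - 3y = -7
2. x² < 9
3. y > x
No

Even the single constraint (3x - 3y = -7) is infeasible over the integers.

  - 3x - 3y = -7: every term on the left is divisible by 3, so the LHS ≡ 0 (mod 3), but the RHS -7 is not — no integer solution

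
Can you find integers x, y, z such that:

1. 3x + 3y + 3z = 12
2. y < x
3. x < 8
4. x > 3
Yes

Take x = 4, y = 0, z = 0. Substituting into each constraint:
  (1) 3(4) + 3(0) + 3(0) = 12 ✓
  (2) 0 < 4 ✓
  (3) 4 < 8 ✓
  (4) 4 > 3 ✓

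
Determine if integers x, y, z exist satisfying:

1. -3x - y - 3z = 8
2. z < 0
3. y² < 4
Yes

Take x = 0, y = 1, z = -3. Substituting into each constraint:
  (1) -3(0) + (-1) - 3(-3) = 8 ✓
  (2) -3 < 0 ✓
  (3) y² = (1)² = 1, and 1 < 4 ✓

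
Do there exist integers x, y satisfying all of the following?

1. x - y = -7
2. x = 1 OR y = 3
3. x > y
No

A contradictory subset is {x - y = -7, x > y}. No integer assignment can satisfy these jointly:

  - x - y = -7: is a linear equation tying the variables together
  - x > y: bounds one variable relative to another variable

From the equation, x − y = -7, i.e. x − y = -7; but x > y requires x − y ≥ 1. Contradiction.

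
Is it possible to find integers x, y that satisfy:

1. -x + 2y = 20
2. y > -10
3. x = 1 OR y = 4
Yes

Take x = -12, y = 4. Substituting into each constraint:
  (1) 12 + 2(4) = 20 ✓
  (2) 4 > -10 ✓
  (3) y = 4, target 4 ✓ (second branch holds)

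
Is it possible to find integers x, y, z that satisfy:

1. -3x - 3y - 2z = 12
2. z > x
Yes

Take x = -1, y = -3, z = 0. Substituting into each constraint:
  (1) -3(-1) - 3(-3) - 2(0) = 12 ✓
  (2) 0 > -1 ✓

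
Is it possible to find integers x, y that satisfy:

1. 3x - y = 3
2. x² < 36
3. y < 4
Yes

Take x = 0, y = -3. Substituting into each constraint:
  (1) 3(0) + 3 = 3 ✓
  (2) x² = (0)² = 0, and 0 < 36 ✓
  (3) -3 < 4 ✓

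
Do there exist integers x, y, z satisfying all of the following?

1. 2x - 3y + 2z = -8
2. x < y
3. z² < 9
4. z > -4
Yes

Take x = 2, y = 4, z = 0. Substituting into each constraint:
  (1) 2(2) - 3(4) + 2(0) = -8 ✓
  (2) 2 < 4 ✓
  (3) z² = (0)² = 0, and 0 < 9 ✓
  (4) 0 > -4 ✓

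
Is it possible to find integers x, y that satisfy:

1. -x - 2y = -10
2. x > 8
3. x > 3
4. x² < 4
No

A contradictory subset is {x > 8, x² < 4}. No integer assignment can satisfy these jointly:

  - x > 8: bounds one variable relative to a constant
  - x² < 4: restricts x to |x| ≤ 1

Direct contradiction: the bounds on x require x ≥ 9 and x ≤ 1 simultaneously, which is empty.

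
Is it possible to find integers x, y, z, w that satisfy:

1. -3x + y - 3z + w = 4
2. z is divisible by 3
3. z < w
Yes

Take x = -1, y = 0, z = 0, w = 1. Substituting into each constraint:
  (1) -3(-1) + 0 - 3(0) + 1 = 4 ✓
  (2) 0 = 3 × 0, remainder 0 ✓
  (3) 0 < 1 ✓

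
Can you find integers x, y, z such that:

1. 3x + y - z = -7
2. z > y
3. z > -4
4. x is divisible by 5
Yes

Take x = 0, y = -7, z = 0. Substituting into each constraint:
  (1) 3(0) + (-7) + 0 = -7 ✓
  (2) 0 > -7 ✓
  (3) 0 > -4 ✓
  (4) 0 = 5 × 0, remainder 0 ✓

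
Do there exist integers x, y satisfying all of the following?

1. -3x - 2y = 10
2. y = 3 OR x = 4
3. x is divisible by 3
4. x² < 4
No

A contradictory subset is {-3x - 2y = 10, y = 3 OR x = 4, x² < 4}. No integer assignment can satisfy these jointly:

  - -3x - 2y = 10: is a linear equation tying the variables together
  - y = 3 OR x = 4: forces a choice: either y = 3 or x = 4
  - x² < 4: restricts x to |x| ≤ 1

Split on the disjunction (y = 3 OR x = 4):
  • If y = 3: with y = 3, every remaining term of the linear equation is divisible by 3, so the left side is ≡ 0 (mod 3); but the right side 16 ≡ 1 (mod 3). No integers can satisfy it.
  • If x = 4: this contradicts x² < 4, which requires |x| ≤ 1.
Both branches are infeasible, so the system has no integer solution.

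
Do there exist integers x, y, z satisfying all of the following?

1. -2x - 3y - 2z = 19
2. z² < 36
Yes

Take x = 0, y = -7, z = 1. Substituting into each constraint:
  (1) -2(0) - 3(-7) - 2(1) = 19 ✓
  (2) z² = (1)² = 1, and 1 < 36 ✓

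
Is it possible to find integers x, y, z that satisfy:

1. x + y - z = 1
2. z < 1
Yes

Take x = 1, y = 0, z = 0. Substituting into each constraint:
  (1) 1 + 0 + 0 = 1 ✓
  (2) 0 < 1 ✓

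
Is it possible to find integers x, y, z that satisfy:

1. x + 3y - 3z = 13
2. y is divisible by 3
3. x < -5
Yes

Take x = -8, y = 0, z = -7. Substituting into each constraint:
  (1) (-8) + 3(0) - 3(-7) = 13 ✓
  (2) 0 = 3 × 0, remainder 0 ✓
  (3) -8 < -5 ✓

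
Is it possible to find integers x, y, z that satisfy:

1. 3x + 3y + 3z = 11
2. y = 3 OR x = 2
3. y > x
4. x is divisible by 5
No

Even the single constraint (3x + 3y + 3z = 11) is infeasible over the integers.

  - 3x + 3y + 3z = 11: every term on the left is divisible by 3, so the LHS ≡ 0 (mod 3), but the RHS 11 is not — no integer solution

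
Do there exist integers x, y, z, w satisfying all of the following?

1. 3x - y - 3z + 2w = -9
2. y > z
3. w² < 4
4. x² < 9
Yes

Take x = 0, y = 3, z = 2, w = 0. Substituting into each constraint:
  (1) 3(0) + (-3) - 3(2) + 2(0) = -9 ✓
  (2) 3 > 2 ✓
  (3) w² = (0)² = 0, and 0 < 4 ✓
  (4) x² = (0)² = 0, and 0 < 9 ✓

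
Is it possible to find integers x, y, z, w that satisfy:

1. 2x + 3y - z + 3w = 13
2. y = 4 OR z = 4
Yes

Take x = -1, y = 4, z = 0, w = 1. Substituting into each constraint:
  (1) 2(-1) + 3(4) + 0 + 3(1) = 13 ✓
  (2) y = 4, target 4 ✓ (first branch holds)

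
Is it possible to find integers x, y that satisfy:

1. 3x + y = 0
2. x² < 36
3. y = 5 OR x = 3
Yes

Take x = 3, y = -9. Substituting into each constraint:
  (1) 3(3) + (-9) = 0 ✓
  (2) x² = (3)² = 9, and 9 < 36 ✓
  (3) x = 3, target 3 ✓ (second branch holds)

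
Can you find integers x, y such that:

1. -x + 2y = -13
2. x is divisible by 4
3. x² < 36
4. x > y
No

A contradictory subset is {-x + 2y = -13, x is divisible by 4}. No integer assignment can satisfy these jointly:

  - -x + 2y = -13: is a linear equation tying the variables together
  - x is divisible by 4: restricts x to multiples of 4

Modular obstruction: writing x = 4x', every remaining term of the linear equation is divisible by 2, so the left side is ≡ 0 (mod 2); but the right side -13 ≡ 1 (mod 2). No integers can satisfy it.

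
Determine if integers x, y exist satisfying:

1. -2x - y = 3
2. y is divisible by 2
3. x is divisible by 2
No

A contradictory subset is {-2x - y = 3, y is divisible by 2}. No integer assignment can satisfy these jointly:

  - -2x - y = 3: is a linear equation tying the variables together
  - y is divisible by 2: restricts y to multiples of 2

Modular obstruction: writing y = 2y', every remaining term of the linear equation is divisible by 2, so the left side is ≡ 0 (mod 2); but the right side 3 ≡ 1 (mod 2). No integers can satisfy it.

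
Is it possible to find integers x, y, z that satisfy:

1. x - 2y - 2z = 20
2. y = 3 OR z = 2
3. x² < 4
Yes

Take x = 0, y = -12, z = 2. Substituting into each constraint:
  (1) 0 - 2(-12) - 2(2) = 20 ✓
  (2) z = 2, target 2 ✓ (second branch holds)
  (3) x² = (0)² = 0, and 0 < 4 ✓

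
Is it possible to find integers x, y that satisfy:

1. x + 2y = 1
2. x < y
Yes

Take x = -1, y = 1. Substituting into each constraint:
  (1) (-1) + 2(1) = 1 ✓
  (2) -1 < 1 ✓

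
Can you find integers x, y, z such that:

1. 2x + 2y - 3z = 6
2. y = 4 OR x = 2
Yes

Take x = 2, y = 1, z = 0. Substituting into each constraint:
  (1) 2(2) + 2(1) - 3(0) = 6 ✓
  (2) x = 2, target 2 ✓ (second branch holds)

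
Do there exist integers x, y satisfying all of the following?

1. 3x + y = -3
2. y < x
Yes

Take x = 0, y = -3. Substituting into each constraint:
  (1) 3(0) + (-3) = -3 ✓
  (2) -3 < 0 ✓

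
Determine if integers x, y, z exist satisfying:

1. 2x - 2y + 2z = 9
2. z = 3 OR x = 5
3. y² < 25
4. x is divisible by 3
No

Even the single constraint (2x - 2y + 2z = 9) is infeasible over the integers.

  - 2x - 2y + 2z = 9: every term on the left is divisible by 2, so the LHS ≡ 0 (mod 2), but the RHS 9 is not — no integer solution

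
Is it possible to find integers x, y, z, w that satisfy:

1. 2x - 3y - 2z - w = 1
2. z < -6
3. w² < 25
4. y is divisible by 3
Yes

Take x = 0, y = 18, z = -29, w = 3. Substituting into each constraint:
  (1) 2(0) - 3(18) - 2(-29) + (-3) = 1 ✓
  (2) -29 < -6 ✓
  (3) w² = (3)² = 9, and 9 < 25 ✓
  (4) 18 = 3 × 6, remainder 0 ✓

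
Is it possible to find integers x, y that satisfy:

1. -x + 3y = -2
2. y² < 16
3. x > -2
Yes

Take x = 2, y = 0. Substituting into each constraint:
  (1) (-2) + 3(0) = -2 ✓
  (2) y² = (0)² = 0, and 0 < 16 ✓
  (3) 2 > -2 ✓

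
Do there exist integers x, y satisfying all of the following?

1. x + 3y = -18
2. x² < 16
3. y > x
No

The full constraint system is jointly infeasible over the integers. Each constraint and what it forces:

  - x + 3y = -18: is a linear equation tying the variables together
  - x² < 16: restricts x to |x| ≤ 3
  - y > x: bounds one variable relative to another variable

Propagating the comparison: y > x and x ≥ -3 give y ≥ -2. Range argument: with x ∈ [-3, 3], y ∈ [-2, ∞], the left side of the equation is at least -9, but the right side is -18 < -9. No integer solution exists.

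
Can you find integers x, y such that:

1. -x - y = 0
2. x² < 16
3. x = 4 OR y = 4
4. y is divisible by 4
No

A contradictory subset is {-x - y = 0, x² < 16, x = 4 OR y = 4}. No integer assignment can satisfy these jointly:

  - -x - y = 0: is a linear equation tying the variables together
  - x² < 16: restricts x to |x| ≤ 3
  - x = 4 OR y = 4: forces a choice: either x = 4 or y = 4

Split on the disjunction (x = 4 OR y = 4):
  • If x = 4: this contradicts x² < 16, which requires |x| ≤ 3.
  • If y = 4: the equation forces x = -4, but x² < 16 requires |x| ≤ 3.
Both branches are infeasible, so the system has no integer solution.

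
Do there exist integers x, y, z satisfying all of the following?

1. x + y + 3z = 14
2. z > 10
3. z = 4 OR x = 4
Yes

Take x = 4, y = -23, z = 11. Substituting into each constraint:
  (1) 4 + (-23) + 3(11) = 14 ✓
  (2) 11 > 10 ✓
  (3) x = 4, target 4 ✓ (second branch holds)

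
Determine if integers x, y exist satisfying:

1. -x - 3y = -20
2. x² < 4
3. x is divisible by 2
No

The full constraint system is jointly infeasible over the integers. Each constraint and what it forces:

  - -x - 3y = -20: is a linear equation tying the variables together
  - x² < 4: restricts x to |x| ≤ 1
  - x is divisible by 2: restricts x to multiples of 2

The bounds confine x to {0} with 2 | x. For each value, substitute into the equation:
  • x = 0: the equation gives -3y = -20, so y would not be an integer.
Every case fails, so no integer solution exists.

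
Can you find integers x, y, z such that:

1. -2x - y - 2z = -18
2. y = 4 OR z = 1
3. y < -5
Yes

Take x = 11, y = -6, z = 1. Substituting into each constraint:
  (1) -2(11) + 6 - 2(1) = -18 ✓
  (2) z = 1, target 1 ✓ (second branch holds)
  (3) -6 < -5 ✓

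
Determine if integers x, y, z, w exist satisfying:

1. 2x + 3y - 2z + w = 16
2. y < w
Yes

Take x = 11, y = -2, z = 0, w = 0. Substituting into each constraint:
  (1) 2(11) + 3(-2) - 2(0) + 0 = 16 ✓
  (2) -2 < 0 ✓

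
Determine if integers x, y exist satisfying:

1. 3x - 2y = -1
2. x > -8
Yes

Take x = 1, y = 2. Substituting into each constraint:
  (1) 3(1) - 2(2) = -1 ✓
  (2) 1 > -8 ✓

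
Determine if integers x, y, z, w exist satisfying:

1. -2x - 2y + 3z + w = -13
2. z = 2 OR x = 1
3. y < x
Yes

Take x = 0, y = -1, z = 2, w = -21. Substituting into each constraint:
  (1) -2(0) - 2(-1) + 3(2) + (-21) = -13 ✓
  (2) z = 2, target 2 ✓ (first branch holds)
  (3) -1 < 0 ✓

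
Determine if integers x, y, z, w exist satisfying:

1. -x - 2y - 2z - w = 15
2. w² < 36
Yes

Take x = 0, y = 0, z = -8, w = 1. Substituting into each constraint:
  (1) 0 - 2(0) - 2(-8) + (-1) = 15 ✓
  (2) w² = (1)² = 1, and 1 < 36 ✓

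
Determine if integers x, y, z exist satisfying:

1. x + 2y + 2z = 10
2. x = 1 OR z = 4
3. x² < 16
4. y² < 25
Yes

Take x = 2, y = 0, z = 4. Substituting into each constraint:
  (1) 2 + 2(0) + 2(4) = 10 ✓
  (2) z = 4, target 4 ✓ (second branch holds)
  (3) x² = (2)² = 4, and 4 < 16 ✓
  (4) y² = (0)² = 0, and 0 < 25 ✓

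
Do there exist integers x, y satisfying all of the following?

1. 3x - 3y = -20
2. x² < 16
No

Even the single constraint (3x - 3y = -20) is infeasible over the integers.

  - 3x - 3y = -20: every term on the left is divisible by 3, so the LHS ≡ 0 (mod 3), but the RHS -20 is not — no integer solution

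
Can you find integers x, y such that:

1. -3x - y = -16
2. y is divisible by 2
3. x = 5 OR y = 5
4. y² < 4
No

The full constraint system is jointly infeasible over the integers. Each constraint and what it forces:

  - -3x - y = -16: is a linear equation tying the variables together
  - y is divisible by 2: restricts y to multiples of 2
  - x = 5 OR y = 5: forces a choice: either x = 5 or y = 5
  - y² < 4: restricts y to |y| ≤ 1

Split on the disjunction (x = 5 OR y = 5):
  • If x = 5: with x = 5, writing y = 2y', every remaining term of the linear equation is divisible by 2, so the left side is ≡ 0 (mod 2); but the right side -1 ≡ 1 (mod 2). No integers can satisfy it.
  • If y = 5: this contradicts the divisibility constraint — 5 is not a multiple of 2.
Both branches are infeasible, so the system has no integer solution.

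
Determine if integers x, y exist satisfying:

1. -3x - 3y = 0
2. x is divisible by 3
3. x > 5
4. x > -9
Yes

Take x = 6, y = -6. Substituting into each constraint:
  (1) -3(6) - 3(-6) = 0 ✓
  (2) 6 = 3 × 2, remainder 0 ✓
  (3) 6 > 5 ✓
  (4) 6 > -9 ✓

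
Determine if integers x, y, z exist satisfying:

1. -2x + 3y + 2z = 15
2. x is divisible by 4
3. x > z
Yes

Take x = 0, y = 7, z = -3. Substituting into each constraint:
  (1) -2(0) + 3(7) + 2(-3) = 15 ✓
  (2) 0 = 4 × 0, remainder 0 ✓
  (3) 0 > -3 ✓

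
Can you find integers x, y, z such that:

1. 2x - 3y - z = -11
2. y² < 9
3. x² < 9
Yes

Take x = 2, y = 0, z = 15. Substituting into each constraint:
  (1) 2(2) - 3(0) + (-15) = -11 ✓
  (2) y² = (0)² = 0, and 0 < 9 ✓
  (3) x² = (2)² = 4, and 4 < 9 ✓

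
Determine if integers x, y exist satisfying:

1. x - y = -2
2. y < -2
Yes

Take x = -5, y = -3. Substituting into each constraint:
  (1) (-5) + 3 = -2 ✓
  (2) -3 < -2 ✓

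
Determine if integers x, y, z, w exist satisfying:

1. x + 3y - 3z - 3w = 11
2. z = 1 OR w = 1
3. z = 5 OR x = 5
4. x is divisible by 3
No

A contradictory subset is {x + 3y - 3z - 3w = 11, x is divisible by 3}. No integer assignment can satisfy these jointly:

  - x + 3y - 3z - 3w = 11: is a linear equation tying the variables together
  - x is divisible by 3: restricts x to multiples of 3

Modular obstruction: writing x = 3x', every remaining term of the linear equation is divisible by 3, so the left side is ≡ 0 (mod 3); but the right side 11 ≡ 2 (mod 3). No integers can satisfy it.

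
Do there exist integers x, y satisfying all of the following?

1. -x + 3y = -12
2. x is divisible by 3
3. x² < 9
Yes

Take x = 0, y = -4. Substituting into each constraint:
  (1) 0 + 3(-4) = -12 ✓
  (2) 0 = 3 × 0, remainder 0 ✓
  (3) x² = (0)² = 0, and 0 < 9 ✓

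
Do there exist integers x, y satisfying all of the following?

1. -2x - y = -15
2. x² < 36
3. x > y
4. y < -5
No

A contradictory subset is {-2x - y = -15, x² < 36, y < -5}. No integer assignment can satisfy these jointly:

  - -2x - y = -15: is a linear equation tying the variables together
  - x² < 36: restricts x to |x| ≤ 5
  - y < -5: bounds one variable relative to a constant

Range argument: with x ∈ [-5, 5], y ∈ [−∞, -6], the left side of the equation is at least -4, but the right side is -15 < -4. No integer solution exists.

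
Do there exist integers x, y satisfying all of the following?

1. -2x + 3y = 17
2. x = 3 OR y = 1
Yes

Take x = -7, y = 1. Substituting into each constraint:
  (1) -2(-7) + 3(1) = 17 ✓
  (2) y = 1, target 1 ✓ (second branch holds)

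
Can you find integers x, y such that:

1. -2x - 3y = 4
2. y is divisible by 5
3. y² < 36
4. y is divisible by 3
Yes

Take x = -2, y = 0. Substituting into each constraint:
  (1) -2(-2) - 3(0) = 4 ✓
  (2) 0 = 5 × 0, remainder 0 ✓
  (3) y² = (0)² = 0, and 0 < 36 ✓
  (4) 0 = 3 × 0, remainder 0 ✓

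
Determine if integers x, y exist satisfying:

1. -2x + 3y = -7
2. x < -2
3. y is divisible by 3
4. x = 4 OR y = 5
No

A contradictory subset is {-2x + 3y = -7, x < -2, x = 4 OR y = 5}. No integer assignment can satisfy these jointly:

  - -2x + 3y = -7: is a linear equation tying the variables together
  - x < -2: bounds one variable relative to a constant
  - x = 4 OR y = 5: forces a choice: either x = 4 or y = 5

Split on the disjunction (x = 4 OR y = 5):
  • If x = 4: this contradicts the bound x ≤ -3.
  • If y = 5: the equation forces x = 11, which contradicts the bound x ≤ -3.
Both branches are infeasible, so the system has no integer solution.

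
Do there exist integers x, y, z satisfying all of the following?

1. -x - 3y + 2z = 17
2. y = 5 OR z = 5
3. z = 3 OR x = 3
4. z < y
Yes

Take x = -26, y = 5, z = 3. Substituting into each constraint:
  (1) 26 - 3(5) + 2(3) = 17 ✓
  (2) y = 5, target 5 ✓ (first branch holds)
  (3) z = 3, target 3 ✓ (first branch holds)
  (4) 3 < 5 ✓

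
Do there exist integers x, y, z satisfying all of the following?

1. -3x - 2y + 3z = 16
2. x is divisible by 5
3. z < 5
Yes

Take x = 0, y = -2, z = 4. Substituting into each constraint:
  (1) -3(0) - 2(-2) + 3(4) = 16 ✓
  (2) 0 = 5 × 0, remainder 0 ✓
  (3) 4 < 5 ✓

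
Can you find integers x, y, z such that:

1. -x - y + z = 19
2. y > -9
Yes

Take x = -19, y = 0, z = 0. Substituting into each constraint:
  (1) 19 + 0 + 0 = 19 ✓
  (2) 0 > -9 ✓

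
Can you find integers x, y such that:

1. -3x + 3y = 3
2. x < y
Yes

Take x = 0, y = 1. Substituting into each constraint:
  (1) -3(0) + 3(1) = 3 ✓
  (2) 0 < 1 ✓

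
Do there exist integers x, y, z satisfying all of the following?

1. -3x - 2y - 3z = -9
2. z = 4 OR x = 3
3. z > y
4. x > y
Yes

Take x = 3, y = -3, z = 2. Substituting into each constraint:
  (1) -3(3) - 2(-3) - 3(2) = -9 ✓
  (2) x = 3, target 3 ✓ (second branch holds)
  (3) 2 > -3 ✓
  (4) 3 > -3 ✓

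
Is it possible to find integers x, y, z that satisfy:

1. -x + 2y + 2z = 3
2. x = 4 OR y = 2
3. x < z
Yes

Take x = -3, y = 2, z = -2. Substituting into each constraint:
  (1) 3 + 2(2) + 2(-2) = 3 ✓
  (2) y = 2, target 2 ✓ (second branch holds)
  (3) -3 < -2 ✓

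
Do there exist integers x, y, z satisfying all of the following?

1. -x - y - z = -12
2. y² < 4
Yes

Take x = 12, y = 0, z = 0. Substituting into each constraint:
  (1) (-12) + 0 + 0 = -12 ✓
  (2) y² = (0)² = 0, and 0 < 4 ✓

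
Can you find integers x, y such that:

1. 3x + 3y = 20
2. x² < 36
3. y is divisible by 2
No

Even the single constraint (3x + 3y = 20) is infeasible over the integers.

  - 3x + 3y = 20: every term on the left is divisible by 3, so the LHS ≡ 0 (mod 3), but the RHS 20 is not — no integer solution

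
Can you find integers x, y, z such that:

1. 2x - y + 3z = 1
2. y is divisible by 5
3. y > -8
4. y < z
Yes

Take x = -1, y = 0, z = 1. Substituting into each constraint:
  (1) 2(-1) + 0 + 3(1) = 1 ✓
  (2) 0 = 5 × 0, remainder 0 ✓
  (3) 0 > -8 ✓
  (4) 0 < 1 ✓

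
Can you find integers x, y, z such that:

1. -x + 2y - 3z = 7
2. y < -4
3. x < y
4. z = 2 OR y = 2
Yes

Take x = -23, y = -5, z = 2. Substituting into each constraint:
  (1) 23 + 2(-5) - 3(2) = 7 ✓
  (2) -5 < -4 ✓
  (3) -23 < -5 ✓
  (4) z = 2, target 2 ✓ (first branch holds)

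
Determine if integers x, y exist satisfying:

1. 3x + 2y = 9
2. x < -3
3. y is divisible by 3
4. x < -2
Yes

Take x = -5, y = 12. Substituting into each constraint:
  (1) 3(-5) + 2(12) = 9 ✓
  (2) -5 < -3 ✓
  (3) 12 = 3 × 4, remainder 0 ✓
  (4) -5 < -2 ✓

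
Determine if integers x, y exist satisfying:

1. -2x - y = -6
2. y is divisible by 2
Yes

Take x = 3, y = 0. Substituting into each constraint:
  (1) -2(3) + 0 = -6 ✓
  (2) 0 = 2 × 0, remainder 0 ✓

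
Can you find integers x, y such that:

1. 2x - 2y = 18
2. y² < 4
Yes

Take x = 9, y = 0. Substituting into each constraint:
  (1) 2(9) - 2(0) = 18 ✓
  (2) y² = (0)² = 0, and 0 < 4 ✓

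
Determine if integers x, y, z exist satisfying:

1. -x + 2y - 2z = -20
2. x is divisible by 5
Yes

Take x = 0, y = -10, z = 0. Substituting into each constraint:
  (1) 0 + 2(-10) - 2(0) = -20 ✓
  (2) 0 = 5 × 0, remainder 0 ✓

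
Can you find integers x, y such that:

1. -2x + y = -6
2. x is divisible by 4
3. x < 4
Yes

Take x = 0, y = -6. Substituting into each constraint:
  (1) -2(0) + (-6) = -6 ✓
  (2) 0 = 4 × 0, remainder 0 ✓
  (3) 0 < 4 ✓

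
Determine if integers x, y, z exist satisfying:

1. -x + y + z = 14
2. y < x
Yes

Take x = 1, y = 0, z = 15. Substituting into each constraint:
  (1) (-1) + 0 + 15 = 14 ✓
  (2) 0 < 1 ✓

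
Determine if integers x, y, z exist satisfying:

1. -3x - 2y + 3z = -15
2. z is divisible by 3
Yes

Take x = 5, y = 0, z = 0. Substituting into each constraint:
  (1) -3(5) - 2(0) + 3(0) = -15 ✓
  (2) 0 = 3 × 0, remainder 0 ✓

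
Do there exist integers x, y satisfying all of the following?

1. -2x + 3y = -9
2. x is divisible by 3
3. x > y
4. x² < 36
Yes

Take x = 0, y = -3. Substituting into each constraint:
  (1) -2(0) + 3(-3) = -9 ✓
  (2) 0 = 3 × 0, remainder 0 ✓
  (3) 0 > -3 ✓
  (4) x² = (0)² = 0, and 0 < 36 ✓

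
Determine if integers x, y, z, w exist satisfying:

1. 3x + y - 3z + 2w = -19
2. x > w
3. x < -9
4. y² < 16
Yes

Take x = -10, y = 0, z = -11, w = -11. Substituting into each constraint:
  (1) 3(-10) + 0 - 3(-11) + 2(-11) = -19 ✓
  (2) -10 > -11 ✓
  (3) -10 < -9 ✓
  (4) y² = (0)² = 0, and 0 < 16 ✓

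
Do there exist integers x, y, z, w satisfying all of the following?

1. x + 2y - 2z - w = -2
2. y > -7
Yes

Take x = 0, y = 0, z = 1, w = 0. Substituting into each constraint:
  (1) 0 + 2(0) - 2(1) + 0 = -2 ✓
  (2) 0 > -7 ✓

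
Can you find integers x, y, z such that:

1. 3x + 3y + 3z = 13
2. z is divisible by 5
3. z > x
No

Even the single constraint (3x + 3y + 3z = 13) is infeasible over the integers.

  - 3x + 3y + 3z = 13: every term on the left is divisible by 3, so the LHS ≡ 0 (mod 3), but the RHS 13 is not — no integer solution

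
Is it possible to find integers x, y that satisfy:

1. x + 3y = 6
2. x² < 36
Yes

Take x = 0, y = 2. Substituting into each constraint:
  (1) 0 + 3(2) = 6 ✓
  (2) x² = (0)² = 0, and 0 < 36 ✓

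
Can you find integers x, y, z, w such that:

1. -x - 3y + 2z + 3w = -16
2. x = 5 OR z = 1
Yes

Take x = 5, y = 0, z = -7, w = 1. Substituting into each constraint:
  (1) (-5) - 3(0) + 2(-7) + 3(1) = -16 ✓
  (2) x = 5, target 5 ✓ (first branch holds)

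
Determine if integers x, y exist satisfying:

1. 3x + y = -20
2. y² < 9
Yes

Take x = -6, y = -2. Substituting into each constraint:
  (1) 3(-6) + (-2) = -20 ✓
  (2) y² = (-2)² = 4, and 4 < 9 ✓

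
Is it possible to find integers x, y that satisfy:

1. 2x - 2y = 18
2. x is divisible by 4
Yes

Take x = 0, y = -9. Substituting into each constraint:
  (1) 2(0) - 2(-9) = 18 ✓
  (2) 0 = 4 × 0, remainder 0 ✓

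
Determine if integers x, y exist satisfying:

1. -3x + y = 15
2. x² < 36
Yes

Take x = -5, y = 0. Substituting into each constraint:
  (1) -3(-5) + 0 = 15 ✓
  (2) x² = (-5)² = 25, and 25 < 36 ✓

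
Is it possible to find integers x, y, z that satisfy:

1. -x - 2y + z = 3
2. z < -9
Yes

Take x = -13, y = 0, z = -10. Substituting into each constraint:
  (1) 13 - 2(0) + (-10) = 3 ✓
  (2) -10 < -9 ✓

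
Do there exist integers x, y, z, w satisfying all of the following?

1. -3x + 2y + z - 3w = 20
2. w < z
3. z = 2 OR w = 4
Yes

Take x = 0, y = 13, z = 6, w = 4. Substituting into each constraint:
  (1) -3(0) + 2(13) + 6 - 3(4) = 20 ✓
  (2) 4 < 6 ✓
  (3) w = 4, target 4 ✓ (second branch holds)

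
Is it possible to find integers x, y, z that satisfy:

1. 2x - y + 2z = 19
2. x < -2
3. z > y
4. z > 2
Yes

Take x = -3, y = 1, z = 13. Substituting into each constraint:
  (1) 2(-3) + (-1) + 2(13) = 19 ✓
  (2) -3 < -2 ✓
  (3) 13 > 1 ✓
  (4) 13 > 2 ✓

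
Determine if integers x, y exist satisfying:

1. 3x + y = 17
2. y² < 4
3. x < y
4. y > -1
No

A contradictory subset is {3x + y = 17, y² < 4, x < y}. No integer assignment can satisfy these jointly:

  - 3x + y = 17: is a linear equation tying the variables together
  - y² < 4: restricts y to |y| ≤ 1
  - x < y: bounds one variable relative to another variable

Propagating the comparison: x < y and y ≤ 1 give x ≤ 0. Range argument: with x ∈ [−∞, 0], y ∈ [-1, 1], the left side of the equation is at most 1, but the right side is 17 > 1. No integer solution exists.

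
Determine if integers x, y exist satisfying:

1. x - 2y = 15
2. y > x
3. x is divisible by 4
No

A contradictory subset is {x - 2y = 15, x is divisible by 4}. No integer assignment can satisfy these jointly:

  - x - 2y = 15: is a linear equation tying the variables together
  - x is divisible by 4: restricts x to multiples of 4

Modular obstruction: writing x = 4x', every remaining term of the linear equation is divisible by 2, so the left side is ≡ 0 (mod 2); but the right side 15 ≡ 1 (mod 2). No integers can satisfy it.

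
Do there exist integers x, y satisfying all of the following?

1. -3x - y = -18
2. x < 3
Yes

Take x = 2, y = 12. Substituting into each constraint:
  (1) -3(2) + (-12) = -18 ✓
  (2) 2 < 3 ✓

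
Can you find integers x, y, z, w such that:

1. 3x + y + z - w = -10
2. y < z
Yes

Take x = -5, y = 2, z = 3, w = 0. Substituting into each constraint:
  (1) 3(-5) + 2 + 3 + 0 = -10 ✓
  (2) 2 < 3 ✓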